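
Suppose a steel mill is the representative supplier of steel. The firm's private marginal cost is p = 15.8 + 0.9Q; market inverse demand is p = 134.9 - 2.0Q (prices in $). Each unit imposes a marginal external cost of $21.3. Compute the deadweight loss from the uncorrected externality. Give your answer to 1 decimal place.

Market equilibrium (private): 15.8 + 0.9Q = 134.9 - 2.0Q → Q_m = 41.0690.
Social marginal cost = private MC + MEC = 37.1 + 0.9Q.
Set SMC = demand: 37.1 + 0.9Q = 134.9 - 2.0Q → Q* = 33.7241.
The loss is the area between SMC and demand from Q* to Q_m; with linear curves that's a triangle of height MEC(Q_m).
DWL = ½ × 7.3449 × 21.3000 = 78.2232.

DWL = $78.2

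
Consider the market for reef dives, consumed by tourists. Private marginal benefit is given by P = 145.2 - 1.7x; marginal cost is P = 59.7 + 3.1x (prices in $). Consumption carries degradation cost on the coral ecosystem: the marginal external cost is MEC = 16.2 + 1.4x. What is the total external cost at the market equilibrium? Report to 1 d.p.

Market equilibrium (private): 59.7 + 3.1x = 145.2 - 1.7x → x_m = 17.8125.
Total external cost = ∫₀^{x_m} (16.2 + 1.4x) dx = 16.2×17.8125 + ½×1.4×17.8125² = 510.6621.

$510.7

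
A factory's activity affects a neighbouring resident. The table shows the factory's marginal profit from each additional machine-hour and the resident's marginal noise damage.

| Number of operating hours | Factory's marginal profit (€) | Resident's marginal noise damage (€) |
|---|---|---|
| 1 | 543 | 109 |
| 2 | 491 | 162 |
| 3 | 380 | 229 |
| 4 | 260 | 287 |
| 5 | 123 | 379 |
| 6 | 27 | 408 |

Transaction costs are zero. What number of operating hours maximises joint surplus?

3

Bargaining reaches the level where marginal profit last exceeds marginal noise damage.
That holds through level 3 (380 ≥ 229) but not at 4 (260 < 287).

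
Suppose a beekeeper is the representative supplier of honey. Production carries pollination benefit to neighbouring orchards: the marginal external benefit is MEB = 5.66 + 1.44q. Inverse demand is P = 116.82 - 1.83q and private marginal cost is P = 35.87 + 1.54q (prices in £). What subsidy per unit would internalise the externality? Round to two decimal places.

subsidy = £70.28 per unit

Social marginal cost = private MC − MEB = 30.21 + 0.10q.
Set SMC = demand: 30.21 + 0.10q = 116.82 - 1.83q → q* = 44.8756.
The Pigouvian subsidy equals MEB at q*: 5.66 + 1.44×44.8756 = 70.2809.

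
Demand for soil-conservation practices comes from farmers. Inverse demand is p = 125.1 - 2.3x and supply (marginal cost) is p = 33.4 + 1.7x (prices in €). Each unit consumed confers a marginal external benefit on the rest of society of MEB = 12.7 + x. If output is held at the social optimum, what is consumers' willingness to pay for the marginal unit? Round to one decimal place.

Social marginal benefit = demand + MEB = 137.8 - 1.3x.
Set SMB = MC: 137.8 - 1.3x = 33.4 + 1.7x → x* = 34.8000.
Consumer price on the demand curve at x*: 125.1 − 2.3×34.8000 = 45.0600.

P = €45.1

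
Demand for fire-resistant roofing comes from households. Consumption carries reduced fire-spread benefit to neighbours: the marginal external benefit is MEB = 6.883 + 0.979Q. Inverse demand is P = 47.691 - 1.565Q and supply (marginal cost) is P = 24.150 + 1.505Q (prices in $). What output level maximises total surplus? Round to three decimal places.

Q* = 14.550

Social marginal benefit = demand + MEB = 54.574 - 0.586Q.
Set SMB = MC: 54.574 - 0.586Q = 24.150 + 1.505Q → Q* = 14.5500.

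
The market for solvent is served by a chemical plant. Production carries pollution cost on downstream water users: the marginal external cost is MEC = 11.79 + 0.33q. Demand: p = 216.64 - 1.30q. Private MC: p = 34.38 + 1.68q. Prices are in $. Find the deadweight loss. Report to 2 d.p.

Market equilibrium (private): 34.38 + 1.68q = 216.64 - 1.30q → q_m = 61.1611.
Social marginal cost = private MC + MEC = 46.17 + 2.01q.
Set SMC = demand: 46.17 + 2.01q = 216.64 - 1.30q → q* = 51.5015.
Between q* and q_m the wedge SMC − demand runs linearly from 0 to MEC(q_m), so the loss is a triangle.
DWL = ½ × 9.6596 × 31.9732 = 154.4242.

DWL = $154.42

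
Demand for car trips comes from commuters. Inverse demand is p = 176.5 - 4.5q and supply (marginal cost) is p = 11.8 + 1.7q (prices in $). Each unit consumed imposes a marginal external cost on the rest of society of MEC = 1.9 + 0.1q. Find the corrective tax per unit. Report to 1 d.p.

Social marginal benefit = demand − MEC = 174.6 - 4.6q.
Set SMB = MC: 174.6 - 4.6q = 11.8 + 1.7q → q* = 25.8413.
The Pigouvian tax equals MEC at q*: 1.9 + 0.1×25.8413 = 4.4841.

tax = $4.5 per unit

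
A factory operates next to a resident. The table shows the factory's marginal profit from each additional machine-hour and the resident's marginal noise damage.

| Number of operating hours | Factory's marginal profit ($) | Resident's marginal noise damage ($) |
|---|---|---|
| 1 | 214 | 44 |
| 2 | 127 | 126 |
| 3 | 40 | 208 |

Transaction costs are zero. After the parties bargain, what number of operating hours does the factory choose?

Bargaining reaches the level where marginal profit last exceeds marginal noise damage.
That holds through level 2 (127 ≥ 126) but not at 3 (40 < 208).

2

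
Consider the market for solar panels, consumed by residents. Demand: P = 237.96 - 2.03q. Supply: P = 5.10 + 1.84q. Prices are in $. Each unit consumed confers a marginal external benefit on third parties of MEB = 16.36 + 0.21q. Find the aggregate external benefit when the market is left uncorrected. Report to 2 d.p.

Market equilibrium (private): 5.10 + 1.84q = 237.96 - 2.03q → q_m = 60.1705.
Total external benefit = ∫₀^{q_m} (16.36 + 0.21q) dq = 16.36×60.1705 + ½×0.21×60.1705² = 1364.5407.

$1364.54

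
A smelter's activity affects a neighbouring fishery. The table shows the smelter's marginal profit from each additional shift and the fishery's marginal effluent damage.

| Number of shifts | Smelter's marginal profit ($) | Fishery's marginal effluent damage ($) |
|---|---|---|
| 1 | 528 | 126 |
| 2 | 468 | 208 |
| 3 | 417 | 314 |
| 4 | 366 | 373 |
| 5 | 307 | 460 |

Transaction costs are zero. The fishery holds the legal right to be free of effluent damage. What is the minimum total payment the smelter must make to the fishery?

$648

Efficient level: marginal profit ≥ marginal effluent damage through level 3, so k* = 3.
With the fishery holding the right, the smelter must at least compensate total damage at k*: 126 + 208 + 314 = 648.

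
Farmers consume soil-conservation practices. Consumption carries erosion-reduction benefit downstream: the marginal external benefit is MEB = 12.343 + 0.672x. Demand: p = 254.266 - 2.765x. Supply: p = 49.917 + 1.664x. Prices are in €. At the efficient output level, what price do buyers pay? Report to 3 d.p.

P = €94.789

Social marginal benefit = demand + MEB = 266.609 - 2.093x.
Set SMB = MC: 266.609 - 2.093x = 49.917 + 1.664x → x* = 57.6769.
Consumer price on the demand curve at x*: 254.266 − 2.765×57.6769 = 94.7894.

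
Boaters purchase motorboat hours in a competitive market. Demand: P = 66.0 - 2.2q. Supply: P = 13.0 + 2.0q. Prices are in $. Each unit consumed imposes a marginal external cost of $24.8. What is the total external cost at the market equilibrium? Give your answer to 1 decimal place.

Market equilibrium (private): 13.0 + 2.0q = 66.0 - 2.2q → q_m = 12.6190.
Total external cost = MEC × q_m = 24.8 × 12.6190 = 312.9512.

$313.0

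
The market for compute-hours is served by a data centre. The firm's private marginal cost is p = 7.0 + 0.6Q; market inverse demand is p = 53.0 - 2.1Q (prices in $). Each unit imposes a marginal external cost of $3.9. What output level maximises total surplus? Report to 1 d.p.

Q* = 15.6

Social marginal cost = private MC + MEC = 10.9 + 0.6Q.
Set SMC = demand: 10.9 + 0.6Q = 53.0 - 2.1Q → Q* = 15.5926.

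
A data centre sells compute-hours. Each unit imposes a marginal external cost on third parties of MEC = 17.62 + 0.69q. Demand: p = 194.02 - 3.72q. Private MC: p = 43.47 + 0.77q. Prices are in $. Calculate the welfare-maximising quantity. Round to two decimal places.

q* = 25.66

Social marginal cost = private MC + MEC = 61.09 + 1.46q.
Set SMC = demand: 61.09 + 1.46q = 194.02 - 3.72q → q* = 25.6622.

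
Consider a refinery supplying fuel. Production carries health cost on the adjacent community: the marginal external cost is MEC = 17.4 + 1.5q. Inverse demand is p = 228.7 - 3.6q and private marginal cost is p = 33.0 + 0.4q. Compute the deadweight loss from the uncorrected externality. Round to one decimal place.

Market equilibrium (private): 33.0 + 0.4q = 228.7 - 3.6q → q_m = 48.9250.
Social marginal cost = private MC + MEC = 50.4 + 1.9q.
Set SMC = demand: 50.4 + 1.9q = 228.7 - 3.6q → q* = 32.4182.
The welfare-loss triangle has base |q_m − q*| and height MEC(q_m) (the vertical gap between SMC and demand is zero at q* and MEC at q_m).
DWL = ½ × 16.5068 × 90.7875 = 749.3056.

DWL = 749.3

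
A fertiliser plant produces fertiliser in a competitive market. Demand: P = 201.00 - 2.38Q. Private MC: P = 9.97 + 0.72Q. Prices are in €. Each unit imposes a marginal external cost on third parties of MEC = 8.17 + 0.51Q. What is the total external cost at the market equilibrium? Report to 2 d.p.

Market equilibrium (private): 9.97 + 0.72Q = 201.00 - 2.38Q → Q_m = 61.6226.
Total external cost = ∫₀^{Q_m} (8.17 + 0.51Q) dQ = 8.17×61.6226 + ½×0.51×61.6226² = 1471.7796.

€1471.78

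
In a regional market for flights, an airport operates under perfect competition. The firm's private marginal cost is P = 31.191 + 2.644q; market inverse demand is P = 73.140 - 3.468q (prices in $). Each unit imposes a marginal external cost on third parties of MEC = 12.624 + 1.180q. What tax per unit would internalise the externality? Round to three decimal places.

tax = $17.369 per unit

Social marginal cost = private MC + MEC = 43.815 + 3.824q.
Set SMC = demand: 43.815 + 3.824q = 73.140 - 3.468q → q* = 4.0215.
The Pigouvian tax equals MEC at q*: 12.624 + 1.180×4.0215 = 17.3694.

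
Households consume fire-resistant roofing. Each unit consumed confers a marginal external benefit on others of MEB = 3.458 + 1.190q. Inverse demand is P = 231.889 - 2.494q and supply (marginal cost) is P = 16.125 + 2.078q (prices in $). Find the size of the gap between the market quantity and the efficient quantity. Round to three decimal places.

Market equilibrium (private): 16.125 + 2.078q = 231.889 - 2.494q → q_m = 47.1925.
Social marginal benefit = demand + MEB = 235.347 - 1.304q.
Set SMB = MC: 235.347 - 1.304q = 16.125 + 2.078q → q* = 64.8202.
Gap = |47.1925 − 64.8202| = 17.6277.

17.628 units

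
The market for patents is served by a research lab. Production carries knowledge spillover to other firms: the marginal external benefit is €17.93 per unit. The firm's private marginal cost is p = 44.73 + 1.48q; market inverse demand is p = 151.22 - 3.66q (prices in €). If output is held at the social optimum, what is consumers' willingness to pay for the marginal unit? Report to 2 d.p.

P = €62.63

Social marginal cost = private MC − MEB = 26.80 + 1.48q.
Set SMC = demand: 26.80 + 1.48q = 151.22 - 3.66q → q* = 24.2062.
Consumer price on the demand curve at q*: 151.22 − 3.66×24.2062 = 62.6253.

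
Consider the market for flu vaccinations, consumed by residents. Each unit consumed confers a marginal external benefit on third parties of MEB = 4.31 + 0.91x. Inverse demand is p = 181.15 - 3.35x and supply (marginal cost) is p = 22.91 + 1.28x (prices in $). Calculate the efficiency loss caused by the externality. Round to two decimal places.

Market equilibrium (private): 22.91 + 1.28x = 181.15 - 3.35x → x_m = 34.1771.
Social marginal benefit = demand + MEB = 185.46 - 2.44x.
Set SMB = MC: 185.46 - 2.44x = 22.91 + 1.28x → x* = 43.6962.
The loss is the area between SMB and MC from x* to x_m; with linear curves that's a triangle of height MEB(x_m).
DWL = ½ × 9.5191 × 35.4112 = 168.5414.

DWL = $168.54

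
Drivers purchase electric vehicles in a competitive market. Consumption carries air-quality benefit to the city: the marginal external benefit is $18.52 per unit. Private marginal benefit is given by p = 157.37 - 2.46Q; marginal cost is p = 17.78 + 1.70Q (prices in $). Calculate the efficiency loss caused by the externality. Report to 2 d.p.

Market equilibrium (private): 17.78 + 1.70Q = 157.37 - 2.46Q → Q_m = 33.5553.
Social marginal benefit = demand + MEB = 175.89 - 2.46Q.
Set SMB = MC: 175.89 - 2.46Q = 17.78 + 1.70Q → Q* = 38.0072.
The welfare-loss triangle has base |Q_m − Q*| and height MEB(Q_m) (the vertical gap between SMB and MC is zero at Q* and MEB at Q_m).
DWL = ½ × 4.4519 × 18.5200 = 41.2246.

DWL = $41.22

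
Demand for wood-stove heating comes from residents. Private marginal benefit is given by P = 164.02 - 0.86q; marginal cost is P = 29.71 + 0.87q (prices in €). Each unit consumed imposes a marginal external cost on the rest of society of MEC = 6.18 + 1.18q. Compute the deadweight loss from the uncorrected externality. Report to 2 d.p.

Market equilibrium (private): 29.71 + 0.87q = 164.02 - 0.86q → q_m = 77.6358.
Social marginal benefit = demand − MEC = 157.84 - 2.04q.
Set SMB = MC: 157.84 - 2.04q = 29.71 + 0.87q → q* = 44.0309.
Between q* and q_m the wedge MC − SMB runs linearly from 0 to MEC(q_m), so the loss is a triangle.
DWL = ½ × 33.6049 × 97.7903 = 1643.1166.

DWL = €1643.12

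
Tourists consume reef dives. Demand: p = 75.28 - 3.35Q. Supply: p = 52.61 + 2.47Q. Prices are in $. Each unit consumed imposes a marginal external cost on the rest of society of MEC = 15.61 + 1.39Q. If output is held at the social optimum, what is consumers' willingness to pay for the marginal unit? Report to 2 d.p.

P = $72.00

Social marginal benefit = demand − MEC = 59.67 - 4.74Q.
Set SMB = MC: 59.67 - 4.74Q = 52.61 + 2.47Q → Q* = 0.9792.
Consumer price on the demand curve at Q*: 75.28 − 3.35×0.9792 = 71.9997.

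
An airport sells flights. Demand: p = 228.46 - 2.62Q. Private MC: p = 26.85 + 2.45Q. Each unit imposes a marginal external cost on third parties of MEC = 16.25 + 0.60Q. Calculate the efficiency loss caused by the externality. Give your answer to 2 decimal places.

DWL = 141.86

Market equilibrium (private): 26.85 + 2.45Q = 228.46 - 2.62Q → Q_m = 39.7653.
Social marginal cost = private MC + MEC = 43.10 + 3.05Q.
Set SMC = demand: 43.10 + 3.05Q = 228.46 - 2.62Q → Q* = 32.6914.
Height of the DWL triangle at Q_m is SMC(Q_m) − demand(Q_m) = MEC(Q_m) = 40.1092.
DWL = ½ × 7.0739 × 40.1092 = 141.8642.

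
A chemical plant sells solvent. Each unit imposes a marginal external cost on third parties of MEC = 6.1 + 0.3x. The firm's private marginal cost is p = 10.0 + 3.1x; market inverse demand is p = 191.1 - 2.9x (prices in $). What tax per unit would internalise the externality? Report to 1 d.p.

tax = $14.4 per unit

Social marginal cost = private MC + MEC = 16.1 + 3.4x.
Set SMC = demand: 16.1 + 3.4x = 191.1 - 2.9x → x* = 27.7778.
The Pigouvian tax equals MEC at x*: 6.1 + 0.3×27.7778 = 14.4333.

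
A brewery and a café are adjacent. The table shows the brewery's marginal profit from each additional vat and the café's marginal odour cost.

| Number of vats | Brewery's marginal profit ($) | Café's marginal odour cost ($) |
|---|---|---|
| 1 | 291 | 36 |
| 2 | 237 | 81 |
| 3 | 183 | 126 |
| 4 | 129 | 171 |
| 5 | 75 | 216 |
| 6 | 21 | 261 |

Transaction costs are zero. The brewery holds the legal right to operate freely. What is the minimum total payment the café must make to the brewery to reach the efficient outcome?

Left alone the brewery would choose level 6 (marginal profit stays positive).
Efficient level: k* = 3 (marginal profit ≥ marginal odour cost through 3).
The café must at least cover the brewery's forgone profit from cutting 6→3: 129 + 75 + 21 = 225.

$225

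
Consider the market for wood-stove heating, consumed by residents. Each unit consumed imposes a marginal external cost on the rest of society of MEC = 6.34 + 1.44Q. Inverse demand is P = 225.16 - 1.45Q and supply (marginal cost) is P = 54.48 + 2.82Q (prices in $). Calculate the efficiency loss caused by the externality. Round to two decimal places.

DWL = $357.54

Market equilibrium (private): 54.48 + 2.82Q = 225.16 - 1.45Q → Q_m = 39.9719.
Social marginal benefit = demand − MEC = 218.82 - 2.89Q.
Set SMB = MC: 218.82 - 2.89Q = 54.48 + 2.82Q → Q* = 28.7811.
The welfare-loss triangle has base |Q_m − Q*| and height MEC(Q_m) (the vertical gap between SMB and MC is zero at Q* and MEC at Q_m).
DWL = ½ × 11.1908 × 63.8995 = 357.5433.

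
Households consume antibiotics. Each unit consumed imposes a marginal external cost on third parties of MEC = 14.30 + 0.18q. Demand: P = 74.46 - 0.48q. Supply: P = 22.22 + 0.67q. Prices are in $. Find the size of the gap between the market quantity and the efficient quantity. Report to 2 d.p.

16.90 units

Market equilibrium (private): 22.22 + 0.67q = 74.46 - 0.48q → q_m = 45.4261.
Social marginal benefit = demand − MEC = 60.16 - 0.66q.
Set SMB = MC: 60.16 - 0.66q = 22.22 + 0.67q → q* = 28.5263.
Gap = |45.4261 − 28.5263| = 16.8998.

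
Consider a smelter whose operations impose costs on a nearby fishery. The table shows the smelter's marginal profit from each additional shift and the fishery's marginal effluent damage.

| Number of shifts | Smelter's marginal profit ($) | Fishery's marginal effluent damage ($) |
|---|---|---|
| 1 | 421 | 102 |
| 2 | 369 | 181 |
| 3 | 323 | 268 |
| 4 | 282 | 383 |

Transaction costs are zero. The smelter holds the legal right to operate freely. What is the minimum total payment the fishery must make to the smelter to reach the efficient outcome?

$282

Left alone the smelter would choose level 4 (marginal profit stays positive).
Efficient level: k* = 3 (marginal profit ≥ marginal effluent damage through 3).
The fishery must at least cover the smelter's forgone profit from cutting 4→3: 282 = 282.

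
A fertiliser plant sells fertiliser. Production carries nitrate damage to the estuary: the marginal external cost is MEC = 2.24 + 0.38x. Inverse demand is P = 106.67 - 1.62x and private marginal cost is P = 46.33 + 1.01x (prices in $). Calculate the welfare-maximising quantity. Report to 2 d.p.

x* = 19.30

Social marginal cost = private MC + MEC = 48.57 + 1.39x.
Set SMC = demand: 48.57 + 1.39x = 106.67 - 1.62x → x* = 19.3023.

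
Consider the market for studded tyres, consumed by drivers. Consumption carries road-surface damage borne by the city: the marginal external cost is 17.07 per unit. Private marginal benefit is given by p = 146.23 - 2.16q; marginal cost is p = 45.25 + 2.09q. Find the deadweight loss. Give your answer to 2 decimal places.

Market equilibrium (private): 45.25 + 2.09q = 146.23 - 2.16q → q_m = 23.7600.
Social marginal benefit = demand − MEC = 129.16 - 2.16q.
Set SMB = MC: 129.16 - 2.16q = 45.25 + 2.09q → q* = 19.7435.
Height of the DWL triangle at q_m is MC(q_m) − SMB(q_m) = MEC(q_m) = 17.0700.
DWL = ½ × 4.0165 × 17.0700 = 34.2808.

DWL = 34.28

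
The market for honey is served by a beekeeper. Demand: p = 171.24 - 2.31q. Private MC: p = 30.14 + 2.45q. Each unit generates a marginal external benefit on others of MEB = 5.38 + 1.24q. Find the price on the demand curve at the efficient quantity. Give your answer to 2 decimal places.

Social marginal cost = private MC − MEB = 24.76 + 1.21q.
Set SMC = demand: 24.76 + 1.21q = 171.24 - 2.31q → q* = 41.6136.
Consumer price on the demand curve at q*: 171.24 − 2.31×41.6136 = 75.1126.

P = 75.11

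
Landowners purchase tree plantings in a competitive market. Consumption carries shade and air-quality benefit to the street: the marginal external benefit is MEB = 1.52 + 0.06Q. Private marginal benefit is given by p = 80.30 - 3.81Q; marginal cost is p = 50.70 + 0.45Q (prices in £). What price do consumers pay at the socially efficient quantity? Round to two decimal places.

P = £52.07

Social marginal benefit = demand + MEB = 81.82 - 3.75Q.
Set SMB = MC: 81.82 - 3.75Q = 50.70 + 0.45Q → Q* = 7.4095.
Consumer price on the demand curve at Q*: 80.30 − 3.81×7.4095 = 52.0698.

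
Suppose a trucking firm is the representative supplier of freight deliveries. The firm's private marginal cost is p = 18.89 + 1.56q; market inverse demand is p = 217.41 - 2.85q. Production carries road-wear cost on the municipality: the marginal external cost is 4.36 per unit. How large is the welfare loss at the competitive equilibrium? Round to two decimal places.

Market equilibrium (private): 18.89 + 1.56q = 217.41 - 2.85q → q_m = 45.0159.
Social marginal cost = private MC + MEC = 23.25 + 1.56q.
Set SMC = demand: 23.25 + 1.56q = 217.41 - 2.85q → q* = 44.0272.
The welfare-loss triangle has base |q_m − q*| and height MEC(q_m) (the vertical gap between SMC and demand is zero at q* and MEC at q_m).
DWL = ½ × 0.9887 × 4.3600 = 2.1554.

DWL = 2.16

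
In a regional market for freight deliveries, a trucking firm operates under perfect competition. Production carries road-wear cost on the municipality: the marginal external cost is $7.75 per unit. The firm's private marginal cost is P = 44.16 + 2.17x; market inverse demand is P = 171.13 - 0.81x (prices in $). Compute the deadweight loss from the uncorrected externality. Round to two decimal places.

Market equilibrium (private): 44.16 + 2.17x = 171.13 - 0.81x → x_m = 42.6074.
Social marginal cost = private MC + MEC = 51.91 + 2.17x.
Set SMC = demand: 51.91 + 2.17x = 171.13 - 0.81x → x* = 40.0067.
The welfare-loss triangle has base |x_m − x*| and height MEC(x_m) (the vertical gap between SMC and demand is zero at x* and MEC at x_m).
DWL = ½ × 2.6007 × 7.7500 = 10.0777.

DWL = $10.08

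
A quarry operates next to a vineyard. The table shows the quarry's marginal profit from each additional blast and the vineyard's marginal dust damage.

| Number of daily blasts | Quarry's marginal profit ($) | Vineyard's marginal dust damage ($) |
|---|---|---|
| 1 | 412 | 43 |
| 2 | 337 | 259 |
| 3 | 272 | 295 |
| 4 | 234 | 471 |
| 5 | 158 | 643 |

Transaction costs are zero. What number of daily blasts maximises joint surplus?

2

Bargaining reaches the level where marginal profit last exceeds marginal dust damage.
That holds through level 2 (337 ≥ 259) but not at 3 (272 < 295).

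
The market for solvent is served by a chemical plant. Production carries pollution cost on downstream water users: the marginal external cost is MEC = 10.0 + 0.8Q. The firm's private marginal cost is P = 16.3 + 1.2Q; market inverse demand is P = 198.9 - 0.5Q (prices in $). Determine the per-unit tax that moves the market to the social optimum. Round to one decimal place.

Social marginal cost = private MC + MEC = 26.3 + 2.0Q.
Set SMC = demand: 26.3 + 2.0Q = 198.9 - 0.5Q → Q* = 69.0400.
The Pigouvian tax equals MEC at Q*: 10.0 + 0.8×69.0400 = 65.2320.

tax = $65.2 per unit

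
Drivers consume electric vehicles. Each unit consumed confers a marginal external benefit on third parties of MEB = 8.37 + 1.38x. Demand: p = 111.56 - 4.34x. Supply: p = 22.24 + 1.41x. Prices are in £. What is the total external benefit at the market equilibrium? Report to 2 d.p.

Market equilibrium (private): 22.24 + 1.41x = 111.56 - 4.34x → x_m = 15.5339.
Total external benefit = ∫₀^{x_m} (8.37 + 1.38x) dx = 8.37×15.5339 + ½×1.38×15.5339² = 296.5172.

£296.52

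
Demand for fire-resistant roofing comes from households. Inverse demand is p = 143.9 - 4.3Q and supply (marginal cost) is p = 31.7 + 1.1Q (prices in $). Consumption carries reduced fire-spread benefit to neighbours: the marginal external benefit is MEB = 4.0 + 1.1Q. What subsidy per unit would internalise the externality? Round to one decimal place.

Social marginal benefit = demand + MEB = 147.9 - 3.2Q.
Set SMB = MC: 147.9 - 3.2Q = 31.7 + 1.1Q → Q* = 27.0233.
The Pigouvian subsidy equals MEB at Q*: 4.0 + 1.1×27.0233 = 33.7256.

subsidy = $33.7 per unit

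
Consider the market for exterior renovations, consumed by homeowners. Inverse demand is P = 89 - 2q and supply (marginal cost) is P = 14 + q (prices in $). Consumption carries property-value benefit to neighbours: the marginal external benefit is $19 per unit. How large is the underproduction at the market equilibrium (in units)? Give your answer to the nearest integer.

6 units

Market equilibrium (private): 14 + q = 89 - 2q → q_m = 25.0000.
Social marginal benefit = demand + MEB = 108 - 2q.
Set SMB = MC: 108 - 2q = 14 + q → q* = 31.3333.
Gap = |25.0000 − 31.3333| = 6.3333.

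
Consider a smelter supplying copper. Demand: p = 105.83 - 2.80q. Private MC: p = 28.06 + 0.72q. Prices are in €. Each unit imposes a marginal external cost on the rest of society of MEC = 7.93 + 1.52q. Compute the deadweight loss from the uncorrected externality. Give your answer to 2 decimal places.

DWL = €170.96

Market equilibrium (private): 28.06 + 0.72q = 105.83 - 2.80q → q_m = 22.0938.
Social marginal cost = private MC + MEC = 35.99 + 2.24q.
Set SMC = demand: 35.99 + 2.24q = 105.83 - 2.80q → q* = 13.8571.
Height of the DWL triangle at q_m is SMC(q_m) − demand(q_m) = MEC(q_m) = 41.5125.
DWL = ½ × 8.2367 × 41.5125 = 170.9630.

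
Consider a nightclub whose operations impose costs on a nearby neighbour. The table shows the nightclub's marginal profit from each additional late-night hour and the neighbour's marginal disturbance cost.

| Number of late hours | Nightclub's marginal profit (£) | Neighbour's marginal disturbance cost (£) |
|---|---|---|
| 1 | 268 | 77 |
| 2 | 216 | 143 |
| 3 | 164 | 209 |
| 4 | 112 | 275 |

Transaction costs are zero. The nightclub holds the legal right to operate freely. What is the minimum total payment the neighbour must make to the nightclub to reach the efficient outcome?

Left alone the nightclub would choose level 4 (marginal profit stays positive).
Efficient level: k* = 2 (marginal profit ≥ marginal disturbance cost through 2).
The neighbour must at least cover the nightclub's forgone profit from cutting 4→2: 164 + 112 = 276.

£276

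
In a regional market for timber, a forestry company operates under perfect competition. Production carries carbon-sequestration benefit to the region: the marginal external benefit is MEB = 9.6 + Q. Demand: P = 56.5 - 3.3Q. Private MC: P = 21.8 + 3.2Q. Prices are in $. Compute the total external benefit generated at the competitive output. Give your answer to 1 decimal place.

$65.5

Market equilibrium (private): 21.8 + 3.2Q = 56.5 - 3.3Q → Q_m = 5.3385.
Total external benefit = ∫₀^{Q_m} (9.6 + 1.0Q) dQ = 9.6×5.3385 + ½×1.0×5.3385² = 65.4994.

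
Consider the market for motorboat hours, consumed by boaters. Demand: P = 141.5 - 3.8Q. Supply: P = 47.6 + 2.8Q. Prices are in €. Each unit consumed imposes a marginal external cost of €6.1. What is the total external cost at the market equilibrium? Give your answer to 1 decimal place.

Market equilibrium (private): 47.6 + 2.8Q = 141.5 - 3.8Q → Q_m = 14.2273.
Total external cost = MEC × Q_m = 6.1 × 14.2273 = 86.7865.

€86.8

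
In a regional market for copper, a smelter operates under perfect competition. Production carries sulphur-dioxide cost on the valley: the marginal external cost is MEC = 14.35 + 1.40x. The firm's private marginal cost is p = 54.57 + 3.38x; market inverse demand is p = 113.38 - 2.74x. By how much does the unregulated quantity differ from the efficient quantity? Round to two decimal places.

3.70 units

Market equilibrium (private): 54.57 + 3.38x = 113.38 - 2.74x → x_m = 9.6095.
Social marginal cost = private MC + MEC = 68.92 + 4.78x.
Set SMC = demand: 68.92 + 4.78x = 113.38 - 2.74x → x* = 5.9122.
Gap = |9.6095 − 5.9122| = 3.6973.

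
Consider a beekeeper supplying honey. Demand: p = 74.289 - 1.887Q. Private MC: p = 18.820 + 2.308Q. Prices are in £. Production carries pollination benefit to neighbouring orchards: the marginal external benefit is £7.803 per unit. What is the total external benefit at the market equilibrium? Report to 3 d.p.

Market equilibrium (private): 18.820 + 2.308Q = 74.289 - 1.887Q → Q_m = 13.2226.
Total external benefit = MEB × Q_m = 7.803 × 13.2226 = 103.1759.

£103.176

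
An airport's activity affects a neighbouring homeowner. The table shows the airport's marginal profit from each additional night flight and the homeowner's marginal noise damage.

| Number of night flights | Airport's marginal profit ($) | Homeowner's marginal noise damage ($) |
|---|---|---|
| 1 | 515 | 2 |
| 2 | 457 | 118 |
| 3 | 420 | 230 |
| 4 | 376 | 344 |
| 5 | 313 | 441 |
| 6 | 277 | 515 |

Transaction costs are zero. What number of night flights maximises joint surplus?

Bargaining reaches the level where marginal profit last exceeds marginal noise damage.
That holds through level 4 (376 ≥ 344) but not at 5 (313 < 441).

4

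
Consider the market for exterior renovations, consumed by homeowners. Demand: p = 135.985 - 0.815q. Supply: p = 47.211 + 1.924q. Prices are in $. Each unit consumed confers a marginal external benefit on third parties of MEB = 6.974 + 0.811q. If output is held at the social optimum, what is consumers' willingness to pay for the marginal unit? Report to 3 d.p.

Social marginal benefit = demand + MEB = 142.959 - 0.004q.
Set SMB = MC: 142.959 - 0.004q = 47.211 + 1.924q → q* = 49.6618.
Consumer price on the demand curve at q*: 135.985 − 0.815×49.6618 = 95.5106.

P = $95.511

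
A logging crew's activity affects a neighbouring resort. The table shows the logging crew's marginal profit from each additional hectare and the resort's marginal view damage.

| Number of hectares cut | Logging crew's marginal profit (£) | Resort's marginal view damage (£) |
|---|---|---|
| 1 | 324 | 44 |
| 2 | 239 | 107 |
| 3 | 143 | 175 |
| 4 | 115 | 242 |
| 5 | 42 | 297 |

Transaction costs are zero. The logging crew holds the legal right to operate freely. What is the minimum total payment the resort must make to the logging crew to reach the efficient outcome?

£300

Left alone the logging crew would choose level 5 (marginal profit stays positive).
Efficient level: k* = 2 (marginal profit ≥ marginal view damage through 2).
The resort must at least cover the logging crew's forgone profit from cutting 5→2: 143 + 115 + 42 = 300.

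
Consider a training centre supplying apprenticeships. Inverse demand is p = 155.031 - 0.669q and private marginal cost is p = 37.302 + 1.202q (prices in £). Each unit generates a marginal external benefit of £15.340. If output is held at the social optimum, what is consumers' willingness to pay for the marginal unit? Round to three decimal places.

P = £107.450

Social marginal cost = private MC − MEB = 21.962 + 1.202q.
Set SMC = demand: 21.962 + 1.202q = 155.031 - 0.669q → q* = 71.1219.
Consumer price on the demand curve at q*: 155.031 − 0.669×71.1219 = 107.4504.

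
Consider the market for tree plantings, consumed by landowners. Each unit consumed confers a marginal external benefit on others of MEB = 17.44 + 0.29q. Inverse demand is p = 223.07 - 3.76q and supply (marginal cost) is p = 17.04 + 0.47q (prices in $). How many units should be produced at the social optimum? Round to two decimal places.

Social marginal benefit = demand + MEB = 240.51 - 3.47q.
Set SMB = MC: 240.51 - 3.47q = 17.04 + 0.47q → q* = 56.7183.

q* = 56.72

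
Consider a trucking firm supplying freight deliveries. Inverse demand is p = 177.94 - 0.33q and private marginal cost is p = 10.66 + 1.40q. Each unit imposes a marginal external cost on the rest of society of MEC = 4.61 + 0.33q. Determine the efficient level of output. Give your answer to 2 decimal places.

Social marginal cost = private MC + MEC = 15.27 + 1.73q.
Set SMC = demand: 15.27 + 1.73q = 177.94 - 0.33q → q* = 78.9660.

q* = 78.97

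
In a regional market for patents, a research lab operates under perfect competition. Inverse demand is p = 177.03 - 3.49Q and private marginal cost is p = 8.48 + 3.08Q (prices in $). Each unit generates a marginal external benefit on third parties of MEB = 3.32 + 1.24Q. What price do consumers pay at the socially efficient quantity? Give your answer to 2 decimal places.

P = $64.49

Social marginal cost = private MC − MEB = 5.16 + 1.84Q.
Set SMC = demand: 5.16 + 1.84Q = 177.03 - 3.49Q → Q* = 32.2458.
Consumer price on the demand curve at Q*: 177.03 − 3.49×32.2458 = 64.4922.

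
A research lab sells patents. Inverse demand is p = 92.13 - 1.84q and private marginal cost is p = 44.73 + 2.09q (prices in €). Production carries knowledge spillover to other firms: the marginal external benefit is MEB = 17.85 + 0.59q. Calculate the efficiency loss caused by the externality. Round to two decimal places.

Market equilibrium (private): 44.73 + 2.09q = 92.13 - 1.84q → q_m = 12.0611.
Social marginal cost = private MC − MEB = 26.88 + 1.50q.
Set SMC = demand: 26.88 + 1.50q = 92.13 - 1.84q → q* = 19.5359.
The welfare-loss triangle has base |q_m − q*| and height MEB(q_m) (the vertical gap between SMC and demand is zero at q* and MEB at q_m).
DWL = ½ × 7.4748 × 24.9660 = 93.3079.

DWL = €93.31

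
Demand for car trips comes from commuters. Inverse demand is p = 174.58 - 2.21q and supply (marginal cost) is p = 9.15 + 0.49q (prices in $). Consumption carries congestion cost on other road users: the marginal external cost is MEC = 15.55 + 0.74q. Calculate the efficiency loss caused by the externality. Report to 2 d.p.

DWL = $538.90

Market equilibrium (private): 9.15 + 0.49q = 174.58 - 2.21q → q_m = 61.2704.
Social marginal benefit = demand − MEC = 159.03 - 2.95q.
Set SMB = MC: 159.03 - 2.95q = 9.15 + 0.49q → q* = 43.5698.
Height of the DWL triangle at q_m is MC(q_m) − SMB(q_m) = MEC(q_m) = 60.8901.
DWL = ½ × 17.7006 × 60.8901 = 538.8957.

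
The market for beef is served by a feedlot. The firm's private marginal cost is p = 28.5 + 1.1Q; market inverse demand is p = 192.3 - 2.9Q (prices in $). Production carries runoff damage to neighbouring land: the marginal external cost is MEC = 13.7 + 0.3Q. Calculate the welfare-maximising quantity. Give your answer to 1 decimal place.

Q* = 34.9

Social marginal cost = private MC + MEC = 42.2 + 1.4Q.
Set SMC = demand: 42.2 + 1.4Q = 192.3 - 2.9Q → Q* = 34.9070.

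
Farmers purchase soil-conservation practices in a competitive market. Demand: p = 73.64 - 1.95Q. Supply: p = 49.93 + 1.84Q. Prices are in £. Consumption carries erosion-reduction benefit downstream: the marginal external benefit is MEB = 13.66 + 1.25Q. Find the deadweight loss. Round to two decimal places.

DWL = £90.82

Market equilibrium (private): 49.93 + 1.84Q = 73.64 - 1.95Q → Q_m = 6.2559.
Social marginal benefit = demand + MEB = 87.30 - 0.70Q.
Set SMB = MC: 87.30 - 0.70Q = 49.93 + 1.84Q → Q* = 14.7126.
Height of the DWL triangle at Q_m is SMB(Q_m) − MC(Q_m) = MEB(Q_m) = 21.4799.
DWL = ½ × 8.4567 × 21.4799 = 90.8245.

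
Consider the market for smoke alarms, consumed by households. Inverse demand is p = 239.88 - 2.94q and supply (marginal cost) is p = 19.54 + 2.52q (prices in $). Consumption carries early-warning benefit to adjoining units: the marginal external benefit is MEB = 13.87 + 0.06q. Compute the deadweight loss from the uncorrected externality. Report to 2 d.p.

Market equilibrium (private): 19.54 + 2.52q = 239.88 - 2.94q → q_m = 40.3553.
Social marginal benefit = demand + MEB = 253.75 - 2.88q.
Set SMB = MC: 253.75 - 2.88q = 19.54 + 2.52q → q* = 43.3722.
The welfare-loss triangle has base |q_m − q*| and height MEB(q_m) (the vertical gap between SMB and MC is zero at q* and MEB at q_m).
DWL = ½ × 3.0169 × 16.2913 = 24.5746.

DWL = $24.57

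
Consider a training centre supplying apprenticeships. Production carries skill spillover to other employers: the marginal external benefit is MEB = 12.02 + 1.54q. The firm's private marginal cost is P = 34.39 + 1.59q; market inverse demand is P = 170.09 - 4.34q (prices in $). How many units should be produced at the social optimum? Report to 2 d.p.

q* = 33.65

Social marginal cost = private MC − MEB = 22.37 + 0.05q.
Set SMC = demand: 22.37 + 0.05q = 170.09 - 4.34q → q* = 33.6492.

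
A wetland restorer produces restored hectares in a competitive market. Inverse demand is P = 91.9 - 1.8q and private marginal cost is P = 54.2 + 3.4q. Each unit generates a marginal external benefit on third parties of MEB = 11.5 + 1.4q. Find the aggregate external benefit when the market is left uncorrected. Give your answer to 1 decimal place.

Market equilibrium (private): 54.2 + 3.4q = 91.9 - 1.8q → q_m = 7.2500.
Total external benefit = ∫₀^{q_m} (11.5 + 1.4q) dq = 11.5×7.2500 + ½×1.4×7.2500² = 120.1688.

120.2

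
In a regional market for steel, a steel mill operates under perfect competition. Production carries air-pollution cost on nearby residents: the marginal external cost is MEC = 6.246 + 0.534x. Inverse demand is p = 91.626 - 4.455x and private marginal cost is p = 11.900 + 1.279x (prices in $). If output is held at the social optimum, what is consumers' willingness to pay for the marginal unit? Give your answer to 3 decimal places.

P = $39.400

Social marginal cost = private MC + MEC = 18.146 + 1.813x.
Set SMC = demand: 18.146 + 1.813x = 91.626 - 4.455x → x* = 11.7230.
Consumer price on the demand curve at x*: 91.626 − 4.455×11.7230 = 39.4000.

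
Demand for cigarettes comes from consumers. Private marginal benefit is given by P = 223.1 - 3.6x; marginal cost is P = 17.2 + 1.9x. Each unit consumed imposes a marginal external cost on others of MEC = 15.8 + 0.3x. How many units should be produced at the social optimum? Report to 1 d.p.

Social marginal benefit = demand − MEC = 207.3 - 3.9x.
Set SMB = MC: 207.3 - 3.9x = 17.2 + 1.9x → x* = 32.7759.

x* = 32.8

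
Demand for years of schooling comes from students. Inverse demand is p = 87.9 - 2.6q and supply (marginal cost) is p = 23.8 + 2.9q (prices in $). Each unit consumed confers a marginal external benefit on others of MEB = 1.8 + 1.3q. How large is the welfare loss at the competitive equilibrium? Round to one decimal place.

Market equilibrium (private): 23.8 + 2.9q = 87.9 - 2.6q → q_m = 11.6545.
Social marginal benefit = demand + MEB = 89.7 - 1.3q.
Set SMB = MC: 89.7 - 1.3q = 23.8 + 2.9q → q* = 15.6905.
Height of the DWL triangle at q_m is SMB(q_m) − MC(q_m) = MEB(q_m) = 16.9509.
DWL = ½ × 4.0360 × 16.9509 = 34.2069.

DWL = $34.2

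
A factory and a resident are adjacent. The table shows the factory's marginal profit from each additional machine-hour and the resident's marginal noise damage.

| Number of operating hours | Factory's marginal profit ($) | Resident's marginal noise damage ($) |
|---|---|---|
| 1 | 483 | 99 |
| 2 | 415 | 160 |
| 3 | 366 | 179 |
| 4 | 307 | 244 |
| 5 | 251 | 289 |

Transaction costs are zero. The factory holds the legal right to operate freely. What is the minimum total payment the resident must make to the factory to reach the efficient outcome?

Left alone the factory would choose level 5 (marginal profit stays positive).
Efficient level: k* = 4 (marginal profit ≥ marginal noise damage through 4).
The resident must at least cover the factory's forgone profit from cutting 5→4: 251 = 251.

$251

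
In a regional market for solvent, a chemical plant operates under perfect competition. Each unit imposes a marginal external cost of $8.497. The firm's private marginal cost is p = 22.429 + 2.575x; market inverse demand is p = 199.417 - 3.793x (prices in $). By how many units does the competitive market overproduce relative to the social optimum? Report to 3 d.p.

Market equilibrium (private): 22.429 + 2.575x = 199.417 - 3.793x → x_m = 27.7933.
Social marginal cost = private MC + MEC = 30.926 + 2.575x.
Set SMC = demand: 30.926 + 2.575x = 199.417 - 3.793x → x* = 26.4590.
Gap = |27.7933 − 26.4590| = 1.3343.

1.334 units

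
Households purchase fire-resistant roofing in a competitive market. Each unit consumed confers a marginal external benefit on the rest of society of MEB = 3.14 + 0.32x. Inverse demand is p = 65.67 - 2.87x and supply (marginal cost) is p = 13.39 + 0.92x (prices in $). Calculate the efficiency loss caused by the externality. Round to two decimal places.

DWL = $8.22

Market equilibrium (private): 13.39 + 0.92x = 65.67 - 2.87x → x_m = 13.7942.
Social marginal benefit = demand + MEB = 68.81 - 2.55x.
Set SMB = MC: 68.81 - 2.55x = 13.39 + 0.92x → x* = 15.9712.
Height of the DWL triangle at x_m is SMB(x_m) − MC(x_m) = MEB(x_m) = 7.5541.
DWL = ½ × 2.1770 × 7.5541 = 8.2226.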